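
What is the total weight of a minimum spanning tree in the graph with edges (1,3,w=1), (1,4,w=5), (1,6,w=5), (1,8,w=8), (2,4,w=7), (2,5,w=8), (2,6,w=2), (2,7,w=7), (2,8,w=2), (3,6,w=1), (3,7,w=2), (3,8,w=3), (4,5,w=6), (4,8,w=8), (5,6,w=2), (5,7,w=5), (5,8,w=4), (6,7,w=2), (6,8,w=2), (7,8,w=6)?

Apply Kruskal's algorithm (sort edges by weight, add if no cycle):

Sorted edges by weight:
  (1,3) w=1
  (3,6) w=1
  (2,6) w=2
  (2,8) w=2
  (3,7) w=2
  (5,6) w=2
  (6,7) w=2
  (6,8) w=2
  (3,8) w=3
  (5,8) w=4
  (1,6) w=5
  (1,4) w=5
  (5,7) w=5
  (4,5) w=6
  (7,8) w=6
  (2,4) w=7
  (2,7) w=7
  (1,8) w=8
  (2,5) w=8
  (4,8) w=8

Add edge (1,3) w=1 -- no cycle. Running total: 1
Add edge (3,6) w=1 -- no cycle. Running total: 2
Add edge (2,6) w=2 -- no cycle. Running total: 4
Add edge (2,8) w=2 -- no cycle. Running total: 6
Add edge (3,7) w=2 -- no cycle. Running total: 8
Add edge (5,6) w=2 -- no cycle. Running total: 10
Skip edge (6,7) w=2 -- would create cycle
Skip edge (6,8) w=2 -- would create cycle
Skip edge (3,8) w=3 -- would create cycle
Skip edge (5,8) w=4 -- would create cycle
Skip edge (1,6) w=5 -- would create cycle
Add edge (1,4) w=5 -- no cycle. Running total: 15

MST edges: (1,3,w=1), (3,6,w=1), (2,6,w=2), (2,8,w=2), (3,7,w=2), (5,6,w=2), (1,4,w=5)
Total MST weight: 1 + 1 + 2 + 2 + 2 + 2 + 5 = 15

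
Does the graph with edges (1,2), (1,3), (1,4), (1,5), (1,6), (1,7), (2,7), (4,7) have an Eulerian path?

Step 1: Find the degree of each vertex:
  deg(1) = 6
  deg(2) = 2
  deg(3) = 1
  deg(4) = 2
  deg(5) = 1
  deg(6) = 1
  deg(7) = 3

Step 2: Count vertices with odd degree:
  Odd-degree vertices: 3, 5, 6, 7 (4 total)

Step 3: Apply Euler's theorem:
  - Eulerian circuit exists iff graph is connected and all vertices have even degree
  - Eulerian path exists iff graph is connected and has 0 or 2 odd-degree vertices

Graph has 4 odd-degree vertices (need 0 or 2).
Neither Eulerian path nor Eulerian circuit exists.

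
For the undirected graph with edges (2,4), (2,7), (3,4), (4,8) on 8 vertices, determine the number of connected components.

Step 1: Build adjacency list from edges:
  1: (none)
  2: 4, 7
  3: 4
  4: 2, 3, 8
  5: (none)
  6: (none)
  7: 2
  8: 4

Step 2: Run BFS/DFS from vertex 1:
  Visited: {1}
  Reached 1 of 8 vertices

Step 3: Only 1 of 8 vertices reached. Graph is disconnected.
Connected components: {1}, {2, 3, 4, 7, 8}, {5}, {6}
Number of connected components: 4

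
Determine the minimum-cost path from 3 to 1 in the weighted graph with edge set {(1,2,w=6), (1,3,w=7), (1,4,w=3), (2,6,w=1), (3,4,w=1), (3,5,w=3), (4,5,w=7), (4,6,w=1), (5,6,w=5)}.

Step 1: Build adjacency list with weights:
  1: 2(w=6), 3(w=7), 4(w=3)
  2: 1(w=6), 6(w=1)
  3: 1(w=7), 4(w=1), 5(w=3)
  4: 1(w=3), 3(w=1), 5(w=7), 6(w=1)
  5: 3(w=3), 4(w=7), 6(w=5)
  6: 2(w=1), 4(w=1), 5(w=5)

Step 2: Apply Dijkstra's algorithm from vertex 3:
  Visit vertex 3 (distance=0)
    Update dist[1] = 7
    Update dist[4] = 1
    Update dist[5] = 3
  Visit vertex 4 (distance=1)
    Update dist[1] = 4
    Update dist[6] = 2
  Visit vertex 6 (distance=2)
    Update dist[2] = 3
  Visit vertex 2 (distance=3)
  Visit vertex 5 (distance=3)
  Visit vertex 1 (distance=4)

Step 3: Shortest path: 3 -> 4 -> 1
Total weight: 1 + 3 = 4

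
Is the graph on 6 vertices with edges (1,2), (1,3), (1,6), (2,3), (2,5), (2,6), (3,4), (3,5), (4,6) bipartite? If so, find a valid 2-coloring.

Step 1: Attempt 2-coloring using BFS:
  Start at vertex 1, assign color 0
  Color vertex 2 with color 1 (neighbor of 1)
  Color vertex 3 with color 1 (neighbor of 1)
  Color vertex 6 with color 1 (neighbor of 1)

Step 2: Conflict found! Vertices 2 and 3 are adjacent but have the same color.
This means the graph contains an odd cycle.

The graph is NOT bipartite.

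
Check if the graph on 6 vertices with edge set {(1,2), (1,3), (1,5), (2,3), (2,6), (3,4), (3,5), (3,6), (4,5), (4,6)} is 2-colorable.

Step 1: Attempt 2-coloring using BFS:
  Start at vertex 1, assign color 0
  Color vertex 2 with color 1 (neighbor of 1)
  Color vertex 3 with color 1 (neighbor of 1)
  Color vertex 5 with color 1 (neighbor of 1)

Step 2: Conflict found! Vertices 2 and 3 are adjacent but have the same color.
This means the graph contains an odd cycle.

The graph is NOT bipartite.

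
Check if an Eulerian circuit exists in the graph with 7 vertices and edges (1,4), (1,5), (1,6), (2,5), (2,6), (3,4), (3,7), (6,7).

Step 1: Find the degree of each vertex:
  deg(1) = 3
  deg(2) = 2
  deg(3) = 2
  deg(4) = 2
  deg(5) = 2
  deg(6) = 3
  deg(7) = 2

Step 2: Count vertices with odd degree:
  Odd-degree vertices: 1, 6 (2 total)

Step 3: Apply Euler's theorem:
  - Eulerian circuit exists iff graph is connected and all vertices have even degree
  - Eulerian path exists iff graph is connected and has 0 or 2 odd-degree vertices

Graph is connected with exactly 2 odd-degree vertices (1, 6).
Eulerian path exists (starting and ending at the odd-degree vertices), but no Eulerian circuit.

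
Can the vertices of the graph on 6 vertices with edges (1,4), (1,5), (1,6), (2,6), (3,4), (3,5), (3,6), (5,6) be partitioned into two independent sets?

Step 1: Attempt 2-coloring using BFS:
  Start at vertex 1, assign color 0
  Color vertex 4 with color 1 (neighbor of 1)
  Color vertex 5 with color 1 (neighbor of 1)
  Color vertex 6 with color 1 (neighbor of 1)
  Color vertex 3 with color 0 (neighbor of 4)

Step 2: Conflict found! Vertices 5 and 6 are adjacent but have the same color.
This means the graph contains an odd cycle.

The graph is NOT bipartite.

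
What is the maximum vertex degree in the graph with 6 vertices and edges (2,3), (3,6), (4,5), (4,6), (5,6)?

Step 1: Count edges incident to each vertex:
  deg(1) = 0 (neighbors: none)
  deg(2) = 1 (neighbors: 3)
  deg(3) = 2 (neighbors: 2, 6)
  deg(4) = 2 (neighbors: 5, 6)
  deg(5) = 2 (neighbors: 4, 6)
  deg(6) = 3 (neighbors: 3, 4, 5)

Step 2: Find maximum:
  max(0, 1, 2, 2, 2, 3) = 3 (vertex 6)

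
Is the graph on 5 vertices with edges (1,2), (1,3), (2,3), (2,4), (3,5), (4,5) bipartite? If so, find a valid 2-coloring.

Step 1: Attempt 2-coloring using BFS:
  Start at vertex 1, assign color 0
  Color vertex 2 with color 1 (neighbor of 1)
  Color vertex 3 with color 1 (neighbor of 1)

Step 2: Conflict found! Vertices 2 and 3 are adjacent but have the same color.
This means the graph contains an odd cycle.

The graph is NOT bipartite.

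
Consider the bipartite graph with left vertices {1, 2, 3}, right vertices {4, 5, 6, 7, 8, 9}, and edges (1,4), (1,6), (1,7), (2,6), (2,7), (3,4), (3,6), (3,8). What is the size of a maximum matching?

Step 1: List the neighbors of each left vertex:
  1: 4, 6, 7
  2: 6, 7
  3: 4, 6, 8

Step 2: Greedily match left vertices, then look for augmenting paths:
  Match 1 -- 4
  Match 2 -- 6
  Match 3 -- 8
  No augmenting path remains.

Step 3: Verify this is maximum:
  Matching size 3 = min(|L|, |R|) = min(3, 6), which is an upper bound, so this matching is maximum.

Maximum matching: {(1,4), (2,6), (3,8)}
Size: 3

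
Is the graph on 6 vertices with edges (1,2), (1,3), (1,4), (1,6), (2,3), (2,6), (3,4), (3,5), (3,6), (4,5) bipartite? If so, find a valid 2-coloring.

Step 1: Attempt 2-coloring using BFS:
  Start at vertex 1, assign color 0
  Color vertex 2 with color 1 (neighbor of 1)
  Color vertex 3 with color 1 (neighbor of 1)
  Color vertex 4 with color 1 (neighbor of 1)
  Color vertex 6 with color 1 (neighbor of 1)

Step 2: Conflict found! Vertices 2 and 3 are adjacent but have the same color.
This means the graph contains an odd cycle.

The graph is NOT bipartite.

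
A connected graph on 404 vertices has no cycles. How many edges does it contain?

A tree on n vertices always has exactly n - 1 edges.
For n = 404: edges = 404 - 1 = 403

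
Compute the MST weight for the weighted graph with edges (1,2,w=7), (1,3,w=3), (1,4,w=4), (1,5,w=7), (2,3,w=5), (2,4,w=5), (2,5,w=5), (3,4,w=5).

Apply Kruskal's algorithm (sort edges by weight, add if no cycle):

Sorted edges by weight:
  (1,3) w=3
  (1,4) w=4
  (2,3) w=5
  (2,4) w=5
  (2,5) w=5
  (3,4) w=5
  (1,2) w=7
  (1,5) w=7

Add edge (1,3) w=3 -- no cycle. Running total: 3
Add edge (1,4) w=4 -- no cycle. Running total: 7
Add edge (2,3) w=5 -- no cycle. Running total: 12
Skip edge (2,4) w=5 -- would create cycle
Add edge (2,5) w=5 -- no cycle. Running total: 17

MST edges: (1,3,w=3), (1,4,w=4), (2,3,w=5), (2,5,w=5)
Total MST weight: 3 + 4 + 5 + 5 = 17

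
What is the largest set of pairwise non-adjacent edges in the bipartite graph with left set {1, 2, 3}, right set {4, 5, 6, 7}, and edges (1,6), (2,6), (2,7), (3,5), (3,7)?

Step 1: List the neighbors of each left vertex:
  1: 6
  2: 6, 7
  3: 5, 7

Step 2: Greedily match left vertices, then look for augmenting paths:
  Match 1 -- 6
  Match 2 -- 7
  Match 3 -- 5
  No augmenting path remains.

Step 3: Verify this is maximum:
  Matching size 3 = min(|L|, |R|) = min(3, 4), which is an upper bound, so this matching is maximum.

Maximum matching: {(1,6), (2,7), (3,5)}
Size: 3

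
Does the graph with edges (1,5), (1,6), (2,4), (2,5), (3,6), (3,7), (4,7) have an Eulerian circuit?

Step 1: Find the degree of each vertex:
  deg(1) = 2
  deg(2) = 2
  deg(3) = 2
  deg(4) = 2
  deg(5) = 2
  deg(6) = 2
  deg(7) = 2

Step 2: Count vertices with odd degree:
  All vertices have even degree (0 odd-degree vertices)

Step 3: Apply Euler's theorem:
  - Eulerian circuit exists iff graph is connected and all vertices have even degree
  - Eulerian path exists iff graph is connected and has 0 or 2 odd-degree vertices

Graph is connected with 0 odd-degree vertices.
Both Eulerian circuit and Eulerian path exist.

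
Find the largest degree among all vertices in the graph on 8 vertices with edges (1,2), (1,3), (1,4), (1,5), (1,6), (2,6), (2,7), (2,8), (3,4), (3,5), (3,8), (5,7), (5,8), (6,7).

Step 1: Count edges incident to each vertex:
  deg(1) = 5 (neighbors: 2, 3, 4, 5, 6)
  deg(2) = 4 (neighbors: 1, 6, 7, 8)
  deg(3) = 4 (neighbors: 1, 4, 5, 8)
  deg(4) = 2 (neighbors: 1, 3)
  deg(5) = 4 (neighbors: 1, 3, 7, 8)
  deg(6) = 3 (neighbors: 1, 2, 7)
  deg(7) = 3 (neighbors: 2, 5, 6)
  deg(8) = 3 (neighbors: 2, 3, 5)

Step 2: Find maximum:
  max(5, 4, 4, 2, 4, 3, 3, 3) = 5 (vertex 1)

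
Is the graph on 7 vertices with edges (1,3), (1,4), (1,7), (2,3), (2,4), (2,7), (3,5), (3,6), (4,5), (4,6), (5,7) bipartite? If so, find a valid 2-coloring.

Step 1: Attempt 2-coloring using BFS:
  Start at vertex 1, assign color 0
  Color vertex 3 with color 1 (neighbor of 1)
  Color vertex 4 with color 1 (neighbor of 1)
  Color vertex 7 with color 1 (neighbor of 1)
  Color vertex 2 with color 0 (neighbor of 3)
  Color vertex 5 with color 0 (neighbor of 3)
  Color vertex 6 with color 0 (neighbor of 3)

Step 2: 2-coloring succeeded. No conflicts found.
  Set A (color 0): {1, 2, 5, 6}
  Set B (color 1): {3, 4, 7}

The graph is bipartite with partition {1, 2, 5, 6}, {3, 4, 7}.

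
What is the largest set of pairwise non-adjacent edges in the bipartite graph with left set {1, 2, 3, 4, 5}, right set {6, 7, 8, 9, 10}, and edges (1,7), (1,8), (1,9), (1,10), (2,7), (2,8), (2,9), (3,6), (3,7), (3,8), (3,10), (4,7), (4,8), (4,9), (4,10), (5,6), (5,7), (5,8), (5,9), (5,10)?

Step 1: List the neighbors of each left vertex:
  1: 7, 8, 9, 10
  2: 7, 8, 9
  3: 6, 7, 8, 10
  4: 7, 8, 9, 10
  5: 6, 7, 8, 9, 10

Step 2: Greedily match left vertices, then look for augmenting paths:
  Match 1 -- 7
  Match 2 -- 8
  Match 3 -- 6
  Match 4 -- 9
  Match 5 -- 10
  No augmenting path remains.

Step 3: Verify this is maximum:
  Matching size 5 = min(|L|, |R|) = min(5, 5), which is an upper bound, so this matching is maximum.

Maximum matching: {(1,7), (2,8), (3,6), (4,9), (5,10)}
Size: 5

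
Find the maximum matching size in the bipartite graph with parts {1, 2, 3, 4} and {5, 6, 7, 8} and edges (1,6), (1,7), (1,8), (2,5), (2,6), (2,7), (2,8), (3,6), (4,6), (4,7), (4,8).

Step 1: List the neighbors of each left vertex:
  1: 6, 7, 8
  2: 5, 6, 7, 8
  3: 6
  4: 6, 7, 8

Step 2: Greedily match left vertices, then look for augmenting paths:
  Match 1 -- 8
  Match 2 -- 5
  Match 3 -- 6
  Match 4 -- 7
  No augmenting path remains.

Step 3: Verify this is maximum:
  Matching size 4 = min(|L|, |R|) = min(4, 4), which is an upper bound, so this matching is maximum.

Maximum matching: {(1,8), (2,5), (3,6), (4,7)}
Size: 4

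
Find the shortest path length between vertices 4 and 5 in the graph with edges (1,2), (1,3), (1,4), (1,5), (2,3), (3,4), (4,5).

Step 1: Build adjacency list:
  1: 2, 3, 4, 5
  2: 1, 3
  3: 1, 2, 4
  4: 1, 3, 5
  5: 1, 4

Step 2: BFS from vertex 4 to find shortest path to 5:
  vertex 1 reached at distance 1
  vertex 3 reached at distance 1
  vertex 5 reached at distance 1

Step 3: Shortest path: 4 -> 5
Path length: 1 edge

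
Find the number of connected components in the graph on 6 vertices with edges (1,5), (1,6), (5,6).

Step 1: Build adjacency list from edges:
  1: 5, 6
  2: (none)
  3: (none)
  4: (none)
  5: 1, 6
  6: 1, 5

Step 2: Run BFS/DFS from vertex 1:
  Visited: {1, 5, 6}
  Reached 3 of 6 vertices

Step 3: Only 3 of 6 vertices reached. Graph is disconnected.
Connected components: {1, 5, 6}, {2}, {3}, {4}
Number of connected components: 4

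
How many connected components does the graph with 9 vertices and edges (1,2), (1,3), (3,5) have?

Step 1: Build adjacency list from edges:
  1: 2, 3
  2: 1
  3: 1, 5
  4: (none)
  5: 3
  6: (none)
  7: (none)
  8: (none)
  9: (none)

Step 2: Run BFS/DFS from vertex 1:
  Visited: {1, 2, 3, 5}
  Reached 4 of 9 vertices

Step 3: Only 4 of 9 vertices reached. Graph is disconnected.
Connected components: {1, 2, 3, 5}, {4}, {6}, {7}, {8}, {9}
Number of connected components: 6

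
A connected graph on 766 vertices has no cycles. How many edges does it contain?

A tree on n vertices always has exactly n - 1 edges.
For n = 766: edges = 766 - 1 = 765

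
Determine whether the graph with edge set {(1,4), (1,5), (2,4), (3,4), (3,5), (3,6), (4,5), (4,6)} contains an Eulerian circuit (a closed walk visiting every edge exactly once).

Step 1: Find the degree of each vertex:
  deg(1) = 2
  deg(2) = 1
  deg(3) = 3
  deg(4) = 5
  deg(5) = 3
  deg(6) = 2

Step 2: Count vertices with odd degree:
  Odd-degree vertices: 2, 3, 4, 5 (4 total)

Step 3: Apply Euler's theorem:
  - Eulerian circuit exists iff graph is connected and all vertices have even degree
  - Eulerian path exists iff graph is connected and has 0 or 2 odd-degree vertices

Graph has 4 odd-degree vertices (need 0 or 2).
Neither Eulerian path nor Eulerian circuit exists.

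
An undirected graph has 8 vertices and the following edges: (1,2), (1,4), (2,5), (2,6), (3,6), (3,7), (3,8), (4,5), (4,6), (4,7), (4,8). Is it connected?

Step 1: Build adjacency list from edges:
  1: 2, 4
  2: 1, 5, 6
  3: 6, 7, 8
  4: 1, 5, 6, 7, 8
  5: 2, 4
  6: 2, 3, 4
  7: 3, 4
  8: 3, 4

Step 2: Run BFS/DFS from vertex 1:
  Visited: {1, 2, 4, 5, 6, 7, 8, 3}
  Reached 8 of 8 vertices

Step 3: All 8 vertices reached from vertex 1, so the graph is connected.
Answer: Yes, the graph is connected.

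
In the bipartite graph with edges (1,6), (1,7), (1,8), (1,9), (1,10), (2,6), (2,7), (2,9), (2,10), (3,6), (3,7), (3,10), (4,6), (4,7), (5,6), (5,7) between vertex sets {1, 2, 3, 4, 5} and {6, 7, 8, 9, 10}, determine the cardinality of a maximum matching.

Step 1: List the neighbors of each left vertex:
  1: 6, 7, 8, 9, 10
  2: 6, 7, 9, 10
  3: 6, 7, 10
  4: 6, 7
  5: 6, 7

Step 2: Greedily match left vertices, then look for augmenting paths:
  Match 1 -- 8
  Match 2 -- 9
  Match 3 -- 10
  Match 4 -- 6
  Match 5 -- 7
  No augmenting path remains.

Step 3: Verify this is maximum:
  Matching size 5 = min(|L|, |R|) = min(5, 5), which is an upper bound, so this matching is maximum.

Maximum matching: {(1,8), (2,9), (3,10), (4,6), (5,7)}
Size: 5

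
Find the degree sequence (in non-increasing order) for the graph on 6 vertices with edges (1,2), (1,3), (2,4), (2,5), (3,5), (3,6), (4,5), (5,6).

Step 1: Count edges incident to each vertex:
  deg(1) = 2 (neighbors: 2, 3)
  deg(2) = 3 (neighbors: 1, 4, 5)
  deg(3) = 3 (neighbors: 1, 5, 6)
  deg(4) = 2 (neighbors: 2, 5)
  deg(5) = 4 (neighbors: 2, 3, 4, 6)
  deg(6) = 2 (neighbors: 3, 5)

Step 2: Sort degrees in non-increasing order:
  Degrees: [2, 3, 3, 2, 4, 2] -> sorted: [4, 3, 3, 2, 2, 2]

Degree sequence: [4, 3, 3, 2, 2, 2]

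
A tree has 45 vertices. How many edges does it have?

A tree on n vertices always has exactly n - 1 edges.
For n = 45: edges = 45 - 1 = 44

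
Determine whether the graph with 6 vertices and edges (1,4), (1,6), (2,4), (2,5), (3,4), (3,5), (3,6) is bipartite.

Step 1: Attempt 2-coloring using BFS:
  Start at vertex 1, assign color 0
  Color vertex 4 with color 1 (neighbor of 1)
  Color vertex 6 with color 1 (neighbor of 1)
  Color vertex 2 with color 0 (neighbor of 4)
  Color vertex 3 with color 0 (neighbor of 4)
  Color vertex 5 with color 1 (neighbor of 2)

Step 2: 2-coloring succeeded. No conflicts found.
  Set A (color 0): {1, 2, 3}
  Set B (color 1): {4, 5, 6}

The graph is bipartite with partition {1, 2, 3}, {4, 5, 6}.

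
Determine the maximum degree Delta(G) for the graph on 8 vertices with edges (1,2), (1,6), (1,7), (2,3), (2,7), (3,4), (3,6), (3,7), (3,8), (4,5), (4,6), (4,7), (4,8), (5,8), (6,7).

Step 1: Count edges incident to each vertex:
  deg(1) = 3 (neighbors: 2, 6, 7)
  deg(2) = 3 (neighbors: 1, 3, 7)
  deg(3) = 5 (neighbors: 2, 4, 6, 7, 8)
  deg(4) = 5 (neighbors: 3, 5, 6, 7, 8)
  deg(5) = 2 (neighbors: 4, 8)
  deg(6) = 4 (neighbors: 1, 3, 4, 7)
  deg(7) = 5 (neighbors: 1, 2, 3, 4, 6)
  deg(8) = 3 (neighbors: 3, 4, 5)

Step 2: Find maximum:
  max(3, 3, 5, 5, 2, 4, 5, 3) = 5 (vertex 3)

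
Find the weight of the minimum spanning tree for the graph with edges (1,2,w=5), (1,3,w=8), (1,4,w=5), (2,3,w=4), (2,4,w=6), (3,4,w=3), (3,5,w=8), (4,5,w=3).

Apply Kruskal's algorithm (sort edges by weight, add if no cycle):

Sorted edges by weight:
  (3,4) w=3
  (4,5) w=3
  (2,3) w=4
  (1,2) w=5
  (1,4) w=5
  (2,4) w=6
  (1,3) w=8
  (3,5) w=8

Add edge (3,4) w=3 -- no cycle. Running total: 3
Add edge (4,5) w=3 -- no cycle. Running total: 6
Add edge (2,3) w=4 -- no cycle. Running total: 10
Add edge (1,2) w=5 -- no cycle. Running total: 15

MST edges: (3,4,w=3), (4,5,w=3), (2,3,w=4), (1,2,w=5)
Total MST weight: 3 + 3 + 4 + 5 = 15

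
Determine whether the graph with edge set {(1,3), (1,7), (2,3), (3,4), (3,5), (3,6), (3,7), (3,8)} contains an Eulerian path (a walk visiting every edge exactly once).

Step 1: Find the degree of each vertex:
  deg(1) = 2
  deg(2) = 1
  deg(3) = 7
  deg(4) = 1
  deg(5) = 1
  deg(6) = 1
  deg(7) = 2
  deg(8) = 1

Step 2: Count vertices with odd degree:
  Odd-degree vertices: 2, 3, 4, 5, 6, 8 (6 total)

Step 3: Apply Euler's theorem:
  - Eulerian circuit exists iff graph is connected and all vertices have even degree
  - Eulerian path exists iff graph is connected and has 0 or 2 odd-degree vertices

Graph has 6 odd-degree vertices (need 0 or 2).
Neither Eulerian path nor Eulerian circuit exists.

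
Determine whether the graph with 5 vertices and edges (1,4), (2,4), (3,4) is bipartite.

Step 1: Attempt 2-coloring using BFS:
  Start at vertex 1, assign color 0
  Color vertex 4 with color 1 (neighbor of 1)
  Color vertex 2 with color 0 (neighbor of 4)
  Color vertex 3 with color 0 (neighbor of 4)
  Start new component at vertex 5, assign color 0

Step 2: 2-coloring succeeded. No conflicts found.
  Set A (color 0): {1, 2, 3, 5}
  Set B (color 1): {4}

The graph is bipartite with partition {1, 2, 3, 5}, {4}.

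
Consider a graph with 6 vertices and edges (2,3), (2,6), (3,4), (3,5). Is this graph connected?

Step 1: Build adjacency list from edges:
  1: (none)
  2: 3, 6
  3: 2, 4, 5
  4: 3
  5: 3
  6: 2

Step 2: Run BFS/DFS from vertex 1:
  Visited: {1}
  Reached 1 of 6 vertices

Step 3: Only 1 of 6 vertices reached. Graph is disconnected.
Connected components: {1}, {2, 3, 4, 5, 6}
Answer: No, the graph is not connected (2 components).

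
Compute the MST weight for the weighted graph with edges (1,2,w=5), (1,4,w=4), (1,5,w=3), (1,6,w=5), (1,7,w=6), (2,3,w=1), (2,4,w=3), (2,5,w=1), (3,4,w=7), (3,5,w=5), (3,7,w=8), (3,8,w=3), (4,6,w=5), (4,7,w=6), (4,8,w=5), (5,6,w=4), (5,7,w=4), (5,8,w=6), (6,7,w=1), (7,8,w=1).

Apply Kruskal's algorithm (sort edges by weight, add if no cycle):

Sorted edges by weight:
  (2,3) w=1
  (2,5) w=1
  (6,7) w=1
  (7,8) w=1
  (1,5) w=3
  (2,4) w=3
  (3,8) w=3
  (1,4) w=4
  (5,6) w=4
  (5,7) w=4
  (1,2) w=5
  (1,6) w=5
  (3,5) w=5
  (4,6) w=5
  (4,8) w=5
  (1,7) w=6
  (4,7) w=6
  (5,8) w=6
  (3,4) w=7
  (3,7) w=8

Add edge (2,3) w=1 -- no cycle. Running total: 1
Add edge (2,5) w=1 -- no cycle. Running total: 2
Add edge (6,7) w=1 -- no cycle. Running total: 3
Add edge (7,8) w=1 -- no cycle. Running total: 4
Add edge (1,5) w=3 -- no cycle. Running total: 7
Add edge (2,4) w=3 -- no cycle. Running total: 10
Add edge (3,8) w=3 -- no cycle. Running total: 13

MST edges: (2,3,w=1), (2,5,w=1), (6,7,w=1), (7,8,w=1), (1,5,w=3), (2,4,w=3), (3,8,w=3)
Total MST weight: 1 + 1 + 1 + 1 + 3 + 3 + 3 = 13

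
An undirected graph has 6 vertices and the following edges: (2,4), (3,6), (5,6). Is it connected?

Step 1: Build adjacency list from edges:
  1: (none)
  2: 4
  3: 6
  4: 2
  5: 6
  6: 3, 5

Step 2: Run BFS/DFS from vertex 1:
  Visited: {1}
  Reached 1 of 6 vertices

Step 3: Only 1 of 6 vertices reached. Graph is disconnected.
Connected components: {1}, {2, 4}, {3, 5, 6}
Answer: No, the graph is not connected (3 components).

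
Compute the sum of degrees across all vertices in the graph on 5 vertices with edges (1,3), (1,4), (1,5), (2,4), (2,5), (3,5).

Step 1: Count edges incident to each vertex:
  deg(1) = 3 (neighbors: 3, 4, 5)
  deg(2) = 2 (neighbors: 4, 5)
  deg(3) = 2 (neighbors: 1, 5)
  deg(4) = 2 (neighbors: 1, 2)
  deg(5) = 3 (neighbors: 1, 2, 3)

Step 2: Sum all degrees:
  3 + 2 + 2 + 2 + 3 = 12

Verification: sum of degrees = 2 * |E| = 2 * 6 = 12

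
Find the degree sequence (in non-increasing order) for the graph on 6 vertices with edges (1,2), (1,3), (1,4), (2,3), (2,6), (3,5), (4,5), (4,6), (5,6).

Step 1: Count edges incident to each vertex:
  deg(1) = 3 (neighbors: 2, 3, 4)
  deg(2) = 3 (neighbors: 1, 3, 6)
  deg(3) = 3 (neighbors: 1, 2, 5)
  deg(4) = 3 (neighbors: 1, 5, 6)
  deg(5) = 3 (neighbors: 3, 4, 6)
  deg(6) = 3 (neighbors: 2, 4, 5)

Step 2: Sort degrees in non-increasing order:
  Degrees: [3, 3, 3, 3, 3, 3] -> sorted: [3, 3, 3, 3, 3, 3]

Degree sequence: [3, 3, 3, 3, 3, 3]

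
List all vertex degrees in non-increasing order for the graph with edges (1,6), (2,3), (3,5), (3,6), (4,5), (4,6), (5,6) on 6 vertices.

Step 1: Count edges incident to each vertex:
  deg(1) = 1 (neighbors: 6)
  deg(2) = 1 (neighbors: 3)
  deg(3) = 3 (neighbors: 2, 5, 6)
  deg(4) = 2 (neighbors: 5, 6)
  deg(5) = 3 (neighbors: 3, 4, 6)
  deg(6) = 4 (neighbors: 1, 3, 4, 5)

Step 2: Sort degrees in non-increasing order:
  Degrees: [1, 1, 3, 2, 3, 4] -> sorted: [4, 3, 3, 2, 1, 1]

Degree sequence: [4, 3, 3, 2, 1, 1]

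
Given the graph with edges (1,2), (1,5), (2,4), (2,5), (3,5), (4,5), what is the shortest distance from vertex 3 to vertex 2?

Step 1: Build adjacency list:
  1: 2, 5
  2: 1, 4, 5
  3: 5
  4: 2, 5
  5: 1, 2, 3, 4

Step 2: BFS from vertex 3 to find shortest path to 2:
  vertex 5 reached at distance 1
  vertex 1 reached at distance 2
  vertex 2 reached at distance 2

Step 3: Shortest path: 3 -> 5 -> 2
Path length: 2 edges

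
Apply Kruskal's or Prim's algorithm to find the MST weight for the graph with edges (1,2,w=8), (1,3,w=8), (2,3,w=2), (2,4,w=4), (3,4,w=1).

Apply Kruskal's algorithm (sort edges by weight, add if no cycle):

Sorted edges by weight:
  (3,4) w=1
  (2,3) w=2
  (2,4) w=4
  (1,3) w=8
  (1,2) w=8

Add edge (3,4) w=1 -- no cycle. Running total: 1
Add edge (2,3) w=2 -- no cycle. Running total: 3
Skip edge (2,4) w=4 -- would create cycle
Add edge (1,3) w=8 -- no cycle. Running total: 11

MST edges: (3,4,w=1), (2,3,w=2), (1,3,w=8)
Total MST weight: 1 + 2 + 8 = 11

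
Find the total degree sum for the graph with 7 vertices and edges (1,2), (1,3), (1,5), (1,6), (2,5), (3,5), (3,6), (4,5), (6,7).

Step 1: Count edges incident to each vertex:
  deg(1) = 4 (neighbors: 2, 3, 5, 6)
  deg(2) = 2 (neighbors: 1, 5)
  deg(3) = 3 (neighbors: 1, 5, 6)
  deg(4) = 1 (neighbors: 5)
  deg(5) = 4 (neighbors: 1, 2, 3, 4)
  deg(6) = 3 (neighbors: 1, 3, 7)
  deg(7) = 1 (neighbors: 6)

Step 2: Sum all degrees:
  4 + 2 + 3 + 1 + 4 + 3 + 1 = 18

Verification: sum of degrees = 2 * |E| = 2 * 9 = 18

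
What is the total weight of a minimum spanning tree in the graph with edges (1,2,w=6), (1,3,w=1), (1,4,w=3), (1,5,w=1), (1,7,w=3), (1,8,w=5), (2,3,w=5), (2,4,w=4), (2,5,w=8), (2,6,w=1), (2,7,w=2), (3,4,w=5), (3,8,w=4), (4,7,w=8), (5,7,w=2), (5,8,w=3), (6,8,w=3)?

Apply Kruskal's algorithm (sort edges by weight, add if no cycle):

Sorted edges by weight:
  (1,5) w=1
  (1,3) w=1
  (2,6) w=1
  (2,7) w=2
  (5,7) w=2
  (1,4) w=3
  (1,7) w=3
  (5,8) w=3
  (6,8) w=3
  (2,4) w=4
  (3,8) w=4
  (1,8) w=5
  (2,3) w=5
  (3,4) w=5
  (1,2) w=6
  (2,5) w=8
  (4,7) w=8

Add edge (1,5) w=1 -- no cycle. Running total: 1
Add edge (1,3) w=1 -- no cycle. Running total: 2
Add edge (2,6) w=1 -- no cycle. Running total: 3
Add edge (2,7) w=2 -- no cycle. Running total: 5
Add edge (5,7) w=2 -- no cycle. Running total: 7
Add edge (1,4) w=3 -- no cycle. Running total: 10
Skip edge (1,7) w=3 -- would create cycle
Add edge (5,8) w=3 -- no cycle. Running total: 13

MST edges: (1,5,w=1), (1,3,w=1), (2,6,w=1), (2,7,w=2), (5,7,w=2), (1,4,w=3), (5,8,w=3)
Total MST weight: 1 + 1 + 1 + 2 + 2 + 3 + 3 = 13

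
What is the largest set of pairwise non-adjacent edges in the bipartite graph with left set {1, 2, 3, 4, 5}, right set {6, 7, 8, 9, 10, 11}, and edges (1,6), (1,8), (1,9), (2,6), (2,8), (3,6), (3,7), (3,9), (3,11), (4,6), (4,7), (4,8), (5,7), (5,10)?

Step 1: List the neighbors of each left vertex:
  1: 6, 8, 9
  2: 6, 8
  3: 6, 7, 9, 11
  4: 6, 7, 8
  5: 7, 10

Step 2: Greedily match left vertices, then look for augmenting paths:
  Match 1 -- 9
  Match 2 -- 8
  Match 3 -- 7
  Match 4 -- 6
  Match 5 -- 10
  No augmenting path remains.

Step 3: Verify this is maximum:
  Matching size 5 = min(|L|, |R|) = min(5, 6), which is an upper bound, so this matching is maximum.

Maximum matching: {(1,9), (2,8), (3,7), (4,6), (5,10)}
Size: 5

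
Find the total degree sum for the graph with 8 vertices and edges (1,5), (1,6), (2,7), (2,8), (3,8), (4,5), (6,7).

Step 1: Count edges incident to each vertex:
  deg(1) = 2 (neighbors: 5, 6)
  deg(2) = 2 (neighbors: 7, 8)
  deg(3) = 1 (neighbors: 8)
  deg(4) = 1 (neighbors: 5)
  deg(5) = 2 (neighbors: 1, 4)
  deg(6) = 2 (neighbors: 1, 7)
  deg(7) = 2 (neighbors: 2, 6)
  deg(8) = 2 (neighbors: 2, 3)

Step 2: Sum all degrees:
  2 + 2 + 1 + 1 + 2 + 2 + 2 + 2 = 14

Verification: sum of degrees = 2 * |E| = 2 * 7 = 14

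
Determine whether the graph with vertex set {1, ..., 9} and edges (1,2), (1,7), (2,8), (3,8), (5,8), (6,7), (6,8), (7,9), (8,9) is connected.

Step 1: Build adjacency list from edges:
  1: 2, 7
  2: 1, 8
  3: 8
  4: (none)
  5: 8
  6: 7, 8
  7: 1, 6, 9
  8: 2, 3, 5, 6, 9
  9: 7, 8

Step 2: Run BFS/DFS from vertex 1:
  Visited: {1, 2, 7, 8, 6, 9, 3, 5}
  Reached 8 of 9 vertices

Step 3: Only 8 of 9 vertices reached. Graph is disconnected.
Connected components: {1, 2, 3, 5, 6, 7, 8, 9}, {4}
Answer: No, the graph is not connected (2 components).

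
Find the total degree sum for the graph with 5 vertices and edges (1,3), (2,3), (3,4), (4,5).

Step 1: Count edges incident to each vertex:
  deg(1) = 1 (neighbors: 3)
  deg(2) = 1 (neighbors: 3)
  deg(3) = 3 (neighbors: 1, 2, 4)
  deg(4) = 2 (neighbors: 3, 5)
  deg(5) = 1 (neighbors: 4)

Step 2: Sum all degrees:
  1 + 1 + 3 + 2 + 1 = 8

Verification: sum of degrees = 2 * |E| = 2 * 4 = 8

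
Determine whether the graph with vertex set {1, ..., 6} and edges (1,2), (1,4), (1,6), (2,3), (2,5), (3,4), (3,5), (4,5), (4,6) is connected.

Step 1: Build adjacency list from edges:
  1: 2, 4, 6
  2: 1, 3, 5
  3: 2, 4, 5
  4: 1, 3, 5, 6
  5: 2, 3, 4
  6: 1, 4

Step 2: Run BFS/DFS from vertex 1:
  Visited: {1, 2, 4, 6, 3, 5}
  Reached 6 of 6 vertices

Step 3: All 6 vertices reached from vertex 1, so the graph is connected.
Answer: Yes, the graph is connected.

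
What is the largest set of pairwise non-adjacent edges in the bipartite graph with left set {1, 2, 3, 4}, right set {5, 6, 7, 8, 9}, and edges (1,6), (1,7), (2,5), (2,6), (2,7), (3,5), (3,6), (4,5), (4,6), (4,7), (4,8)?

Step 1: List the neighbors of each left vertex:
  1: 6, 7
  2: 5, 6, 7
  3: 5, 6
  4: 5, 6, 7, 8

Step 2: Greedily match left vertices, then look for augmenting paths:
  Match 1 -- 6
  Match 2 -- 7
  Match 3 -- 5
  Match 4 -- 8
  No augmenting path remains.

Step 3: Verify this is maximum:
  Matching size 4 = min(|L|, |R|) = min(4, 5), which is an upper bound, so this matching is maximum.

Maximum matching: {(1,6), (2,7), (3,5), (4,8)}
Size: 4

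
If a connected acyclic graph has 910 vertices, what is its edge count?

A tree on n vertices always has exactly n - 1 edges.
For n = 910: edges = 910 - 1 = 909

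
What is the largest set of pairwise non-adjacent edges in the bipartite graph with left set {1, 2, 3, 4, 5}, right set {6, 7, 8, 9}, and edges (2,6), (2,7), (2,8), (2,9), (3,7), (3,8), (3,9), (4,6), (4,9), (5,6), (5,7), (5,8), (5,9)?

Step 1: List the neighbors of each left vertex:
  1: (none)
  2: 6, 7, 8, 9
  3: 7, 8, 9
  4: 6, 9
  5: 6, 7, 8, 9

Step 2: Greedily match left vertices, then look for augmenting paths:
  Match 2 -- 6
  Match 3 -- 7
  Match 4 -- 9
  Match 5 -- 8
  No augmenting path remains.

Step 3: Verify this is maximum:
  Matching size 4 = min(|L|, |R|) = min(5, 4), which is an upper bound, so this matching is maximum.

Maximum matching: {(2,6), (3,7), (4,9), (5,8)}
Size: 4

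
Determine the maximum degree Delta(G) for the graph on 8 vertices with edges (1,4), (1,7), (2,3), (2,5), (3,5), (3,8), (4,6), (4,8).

Step 1: Count edges incident to each vertex:
  deg(1) = 2 (neighbors: 4, 7)
  deg(2) = 2 (neighbors: 3, 5)
  deg(3) = 3 (neighbors: 2, 5, 8)
  deg(4) = 3 (neighbors: 1, 6, 8)
  deg(5) = 2 (neighbors: 2, 3)
  deg(6) = 1 (neighbors: 4)
  deg(7) = 1 (neighbors: 1)
  deg(8) = 2 (neighbors: 3, 4)

Step 2: Find maximum:
  max(2, 2, 3, 3, 2, 1, 1, 2) = 3 (vertex 3)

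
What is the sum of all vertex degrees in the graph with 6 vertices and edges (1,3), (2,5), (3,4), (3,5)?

Step 1: Count edges incident to each vertex:
  deg(1) = 1 (neighbors: 3)
  deg(2) = 1 (neighbors: 5)
  deg(3) = 3 (neighbors: 1, 4, 5)
  deg(4) = 1 (neighbors: 3)
  deg(5) = 2 (neighbors: 2, 3)
  deg(6) = 0 (neighbors: none)

Step 2: Sum all degrees:
  1 + 1 + 3 + 1 + 2 + 0 = 8

Verification: sum of degrees = 2 * |E| = 2 * 4 = 8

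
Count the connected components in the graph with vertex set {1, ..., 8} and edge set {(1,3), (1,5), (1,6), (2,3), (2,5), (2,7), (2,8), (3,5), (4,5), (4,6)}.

Step 1: Build adjacency list from edges:
  1: 3, 5, 6
  2: 3, 5, 7, 8
  3: 1, 2, 5
  4: 5, 6
  5: 1, 2, 3, 4
  6: 1, 4
  7: 2
  8: 2

Step 2: Run BFS/DFS from vertex 1:
  Visited: {1, 3, 5, 6, 2, 4, 7, 8}
  Reached 8 of 8 vertices

Step 3: All 8 vertices reached from vertex 1, so the graph is connected.
Number of connected components: 1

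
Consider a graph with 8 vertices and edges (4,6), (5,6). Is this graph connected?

Step 1: Build adjacency list from edges:
  1: (none)
  2: (none)
  3: (none)
  4: 6
  5: 6
  6: 4, 5
  7: (none)
  8: (none)

Step 2: Run BFS/DFS from vertex 1:
  Visited: {1}
  Reached 1 of 8 vertices

Step 3: Only 1 of 8 vertices reached. Graph is disconnected.
Connected components: {1}, {2}, {3}, {4, 5, 6}, {7}, {8}
Answer: No, the graph is not connected (6 components).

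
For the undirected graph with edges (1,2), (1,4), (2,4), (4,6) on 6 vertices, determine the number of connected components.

Step 1: Build adjacency list from edges:
  1: 2, 4
  2: 1, 4
  3: (none)
  4: 1, 2, 6
  5: (none)
  6: 4

Step 2: Run BFS/DFS from vertex 1:
  Visited: {1, 2, 4, 6}
  Reached 4 of 6 vertices

Step 3: Only 4 of 6 vertices reached. Graph is disconnected.
Connected components: {1, 2, 4, 6}, {3}, {5}
Number of connected components: 3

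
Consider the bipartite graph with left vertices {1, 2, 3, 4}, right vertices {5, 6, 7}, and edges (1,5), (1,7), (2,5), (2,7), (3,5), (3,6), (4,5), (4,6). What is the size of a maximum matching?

Step 1: List the neighbors of each left vertex:
  1: 5, 7
  2: 5, 7
  3: 5, 6
  4: 5, 6

Step 2: Greedily match left vertices, then look for augmenting paths:
  Match 1 -- 5
  Match 2 -- 7
  Match 3 -- 6
  No augmenting path remains.

Step 3: Verify this is maximum:
  Matching size 3 = min(|L|, |R|) = min(4, 3), which is an upper bound, so this matching is maximum.

Maximum matching: {(1,5), (2,7), (3,6)}
Size: 3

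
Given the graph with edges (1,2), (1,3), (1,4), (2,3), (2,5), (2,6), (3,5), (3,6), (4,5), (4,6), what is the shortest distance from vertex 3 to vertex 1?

Step 1: Build adjacency list:
  1: 2, 3, 4
  2: 1, 3, 5, 6
  3: 1, 2, 5, 6
  4: 1, 5, 6
  5: 2, 3, 4
  6: 2, 3, 4

Step 2: BFS from vertex 3 to find shortest path to 1:
  vertex 1 reached at distance 1

Step 3: Shortest path: 3 -> 1
Path length: 1 edge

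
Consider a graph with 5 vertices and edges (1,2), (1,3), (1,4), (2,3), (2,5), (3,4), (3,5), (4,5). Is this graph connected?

Step 1: Build adjacency list from edges:
  1: 2, 3, 4
  2: 1, 3, 5
  3: 1, 2, 4, 5
  4: 1, 3, 5
  5: 2, 3, 4

Step 2: Run BFS/DFS from vertex 1:
  Visited: {1, 2, 3, 4, 5}
  Reached 5 of 5 vertices

Step 3: All 5 vertices reached from vertex 1, so the graph is connected.
Answer: Yes, the graph is connected.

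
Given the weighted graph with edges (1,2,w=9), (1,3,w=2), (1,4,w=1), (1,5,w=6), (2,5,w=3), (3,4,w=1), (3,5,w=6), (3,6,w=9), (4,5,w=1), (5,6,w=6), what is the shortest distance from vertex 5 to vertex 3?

Step 1: Build adjacency list with weights:
  1: 2(w=9), 3(w=2), 4(w=1), 5(w=6)
  2: 1(w=9), 5(w=3)
  3: 1(w=2), 4(w=1), 5(w=6), 6(w=9)
  4: 1(w=1), 3(w=1), 5(w=1)
  5: 1(w=6), 2(w=3), 3(w=6), 4(w=1), 6(w=6)
  6: 3(w=9), 5(w=6)

Step 2: Apply Dijkstra's algorithm from vertex 5:
  Visit vertex 5 (distance=0)
    Update dist[1] = 6
    Update dist[2] = 3
    Update dist[3] = 6
    Update dist[4] = 1
    Update dist[6] = 6
  Visit vertex 4 (distance=1)
    Update dist[1] = 2
    Update dist[3] = 2
  Visit vertex 1 (distance=2)
  Visit vertex 3 (distance=2)

Step 3: Shortest path: 5 -> 4 -> 3
Total weight: 1 + 1 = 2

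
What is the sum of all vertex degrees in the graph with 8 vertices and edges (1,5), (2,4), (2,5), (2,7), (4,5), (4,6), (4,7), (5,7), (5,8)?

Step 1: Count edges incident to each vertex:
  deg(1) = 1 (neighbors: 5)
  deg(2) = 3 (neighbors: 4, 5, 7)
  deg(3) = 0 (neighbors: none)
  deg(4) = 4 (neighbors: 2, 5, 6, 7)
  deg(5) = 5 (neighbors: 1, 2, 4, 7, 8)
  deg(6) = 1 (neighbors: 4)
  deg(7) = 3 (neighbors: 2, 4, 5)
  deg(8) = 1 (neighbors: 5)

Step 2: Sum all degrees:
  1 + 3 + 0 + 4 + 5 + 1 + 3 + 1 = 18

Verification: sum of degrees = 2 * |E| = 2 * 9 = 18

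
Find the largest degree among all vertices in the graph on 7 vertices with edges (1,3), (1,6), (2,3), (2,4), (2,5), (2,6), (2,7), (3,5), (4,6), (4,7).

Step 1: Count edges incident to each vertex:
  deg(1) = 2 (neighbors: 3, 6)
  deg(2) = 5 (neighbors: 3, 4, 5, 6, 7)
  deg(3) = 3 (neighbors: 1, 2, 5)
  deg(4) = 3 (neighbors: 2, 6, 7)
  deg(5) = 2 (neighbors: 2, 3)
  deg(6) = 3 (neighbors: 1, 2, 4)
  deg(7) = 2 (neighbors: 2, 4)

Step 2: Find maximum:
  max(2, 5, 3, 3, 2, 3, 2) = 5 (vertex 2)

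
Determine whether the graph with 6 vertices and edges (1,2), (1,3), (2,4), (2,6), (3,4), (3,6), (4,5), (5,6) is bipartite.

Step 1: Attempt 2-coloring using BFS:
  Start at vertex 1, assign color 0
  Color vertex 2 with color 1 (neighbor of 1)
  Color vertex 3 with color 1 (neighbor of 1)
  Color vertex 4 with color 0 (neighbor of 2)
  Color vertex 6 with color 0 (neighbor of 2)
  Color vertex 5 with color 1 (neighbor of 4)

Step 2: 2-coloring succeeded. No conflicts found.
  Set A (color 0): {1, 4, 6}
  Set B (color 1): {2, 3, 5}

The graph is bipartite with partition {1, 4, 6}, {2, 3, 5}.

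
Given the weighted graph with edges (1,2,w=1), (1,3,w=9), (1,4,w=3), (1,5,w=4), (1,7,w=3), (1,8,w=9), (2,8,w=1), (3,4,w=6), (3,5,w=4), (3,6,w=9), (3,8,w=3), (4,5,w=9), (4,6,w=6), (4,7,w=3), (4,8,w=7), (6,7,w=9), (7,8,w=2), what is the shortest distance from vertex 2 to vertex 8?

Step 1: Build adjacency list with weights:
  1: 2(w=1), 3(w=9), 4(w=3), 5(w=4), 7(w=3), 8(w=9)
  2: 1(w=1), 8(w=1)
  3: 1(w=9), 4(w=6), 5(w=4), 6(w=9), 8(w=3)
  4: 1(w=3), 3(w=6), 5(w=9), 6(w=6), 7(w=3), 8(w=7)
  5: 1(w=4), 3(w=4), 4(w=9)
  6: 3(w=9), 4(w=6), 7(w=9)
  7: 1(w=3), 4(w=3), 6(w=9), 8(w=2)
  8: 1(w=9), 2(w=1), 3(w=3), 4(w=7), 7(w=2)

Step 2: Apply Dijkstra's algorithm from vertex 2:
  Visit vertex 2 (distance=0)
    Update dist[1] = 1
    Update dist[8] = 1
  Visit vertex 1 (distance=1)
    Update dist[3] = 10
    Update dist[4] = 4
    Update dist[5] = 5
    Update dist[7] = 4
  Visit vertex 8 (distance=1)
    Update dist[3] = 4
    Update dist[7] = 3

Step 3: Shortest path: 2 -> 8
Total weight: 1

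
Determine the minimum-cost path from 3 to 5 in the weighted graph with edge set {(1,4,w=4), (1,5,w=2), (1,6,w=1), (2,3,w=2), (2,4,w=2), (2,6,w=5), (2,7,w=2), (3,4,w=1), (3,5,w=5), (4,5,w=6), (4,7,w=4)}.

Step 1: Build adjacency list with weights:
  1: 4(w=4), 5(w=2), 6(w=1)
  2: 3(w=2), 4(w=2), 6(w=5), 7(w=2)
  3: 2(w=2), 4(w=1), 5(w=5)
  4: 1(w=4), 2(w=2), 3(w=1), 5(w=6), 7(w=4)
  5: 1(w=2), 3(w=5), 4(w=6)
  6: 1(w=1), 2(w=5)
  7: 2(w=2), 4(w=4)

Step 2: Apply Dijkstra's algorithm from vertex 3:
  Visit vertex 3 (distance=0)
    Update dist[2] = 2
    Update dist[4] = 1
    Update dist[5] = 5
  Visit vertex 4 (distance=1)
    Update dist[1] = 5
    Update dist[7] = 5
  Visit vertex 2 (distance=2)
    Update dist[6] = 7
    Update dist[7] = 4
  Visit vertex 7 (distance=4)
  Visit vertex 1 (distance=5)
    Update dist[6] = 6
  Visit vertex 5 (distance=5)

Step 3: Shortest path: 3 -> 5
Total weight: 5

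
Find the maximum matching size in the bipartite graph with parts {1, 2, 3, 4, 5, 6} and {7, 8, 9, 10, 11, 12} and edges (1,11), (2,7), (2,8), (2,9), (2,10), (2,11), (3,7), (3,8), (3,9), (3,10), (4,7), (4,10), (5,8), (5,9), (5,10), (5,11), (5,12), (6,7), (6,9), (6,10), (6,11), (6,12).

Step 1: List the neighbors of each left vertex:
  1: 11
  2: 7, 8, 9, 10, 11
  3: 7, 8, 9, 10
  4: 7, 10
  5: 8, 9, 10, 11, 12
  6: 7, 9, 10, 11, 12

Step 2: Greedily match left vertices, then look for augmenting paths:
  Match 1 -- 11
  Match 2 -- 7
  Match 3 -- 8
  Match 4 -- 10
  Match 5 -- 9
  Match 6 -- 12
  No augmenting path remains.

Step 3: Verify this is maximum:
  Matching size 6 = min(|L|, |R|) = min(6, 6), which is an upper bound, so this matching is maximum.

Maximum matching: {(1,11), (2,7), (3,8), (4,10), (5,9), (6,12)}
Size: 6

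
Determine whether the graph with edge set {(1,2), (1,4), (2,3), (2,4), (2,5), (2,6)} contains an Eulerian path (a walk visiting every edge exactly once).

Step 1: Find the degree of each vertex:
  deg(1) = 2
  deg(2) = 5
  deg(3) = 1
  deg(4) = 2
  deg(5) = 1
  deg(6) = 1

Step 2: Count vertices with odd degree:
  Odd-degree vertices: 2, 3, 5, 6 (4 total)

Step 3: Apply Euler's theorem:
  - Eulerian circuit exists iff graph is connected and all vertices have even degree
  - Eulerian path exists iff graph is connected and has 0 or 2 odd-degree vertices

Graph has 4 odd-degree vertices (need 0 or 2).
Neither Eulerian path nor Eulerian circuit exists.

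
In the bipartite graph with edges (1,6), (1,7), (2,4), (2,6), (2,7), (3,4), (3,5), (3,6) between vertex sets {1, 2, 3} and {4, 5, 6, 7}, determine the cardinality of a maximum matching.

Step 1: List the neighbors of each left vertex:
  1: 6, 7
  2: 4, 6, 7
  3: 4, 5, 6

Step 2: Greedily match left vertices, then look for augmenting paths:
  Match 1 -- 6
  Match 2 -- 4
  Match 3 -- 5
  No augmenting path remains.

Step 3: Verify this is maximum:
  Matching size 3 = min(|L|, |R|) = min(3, 4), which is an upper bound, so this matching is maximum.

Maximum matching: {(1,6), (2,4), (3,5)}
Size: 3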